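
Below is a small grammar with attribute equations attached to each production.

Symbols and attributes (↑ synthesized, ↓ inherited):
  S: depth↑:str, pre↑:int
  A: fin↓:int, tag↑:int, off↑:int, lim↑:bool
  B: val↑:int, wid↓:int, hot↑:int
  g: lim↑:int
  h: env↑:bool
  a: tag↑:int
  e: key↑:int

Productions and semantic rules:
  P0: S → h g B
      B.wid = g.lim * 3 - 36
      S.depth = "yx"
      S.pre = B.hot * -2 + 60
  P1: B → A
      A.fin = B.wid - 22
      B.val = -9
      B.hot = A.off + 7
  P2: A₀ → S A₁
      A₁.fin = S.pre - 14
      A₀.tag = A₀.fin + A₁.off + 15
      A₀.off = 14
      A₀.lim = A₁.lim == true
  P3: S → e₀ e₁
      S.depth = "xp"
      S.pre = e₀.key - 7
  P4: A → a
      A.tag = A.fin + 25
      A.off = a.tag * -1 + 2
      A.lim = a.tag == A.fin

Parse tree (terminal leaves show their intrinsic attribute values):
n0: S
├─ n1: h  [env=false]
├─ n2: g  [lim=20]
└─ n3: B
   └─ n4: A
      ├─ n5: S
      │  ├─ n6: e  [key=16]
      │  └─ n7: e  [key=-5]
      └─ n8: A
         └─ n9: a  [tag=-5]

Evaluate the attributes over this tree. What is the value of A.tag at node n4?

1. n1.env = false  [terminal]
2. n2.lim = 20  [terminal]
3. n3.wid = 24  [g.lim * 3 - 36]
4. n4.fin = 2  [B.wid - 22]
5. n6.key = 16  [terminal]
6. n7.key = -5  [terminal]
7. n5.depth = "xp"  ["xp"]
8. n5.pre = 9  [e₀.key - 7]
9. n8.fin = -5  [S.pre - 14]
10. n9.tag = -5  [terminal]
11. n8.tag = 20  [A.fin + 25]
12. n8.off = 7  [a.tag * -1 + 2]
13. n8.lim = true  [a.tag == A.fin]
14. n4.tag = 24  [A₀.fin + A₁.off + 15]
15. n4.off = 14  [14]
16. n4.lim = true  [A₁.lim == true]
17. n3.val = -9  [-9]
18. n3.hot = 21  [A.off + 7]
19. n0.depth = "yx"  ["yx"]
20. n0.pre = 18  [B.hot * -2 + 60]

24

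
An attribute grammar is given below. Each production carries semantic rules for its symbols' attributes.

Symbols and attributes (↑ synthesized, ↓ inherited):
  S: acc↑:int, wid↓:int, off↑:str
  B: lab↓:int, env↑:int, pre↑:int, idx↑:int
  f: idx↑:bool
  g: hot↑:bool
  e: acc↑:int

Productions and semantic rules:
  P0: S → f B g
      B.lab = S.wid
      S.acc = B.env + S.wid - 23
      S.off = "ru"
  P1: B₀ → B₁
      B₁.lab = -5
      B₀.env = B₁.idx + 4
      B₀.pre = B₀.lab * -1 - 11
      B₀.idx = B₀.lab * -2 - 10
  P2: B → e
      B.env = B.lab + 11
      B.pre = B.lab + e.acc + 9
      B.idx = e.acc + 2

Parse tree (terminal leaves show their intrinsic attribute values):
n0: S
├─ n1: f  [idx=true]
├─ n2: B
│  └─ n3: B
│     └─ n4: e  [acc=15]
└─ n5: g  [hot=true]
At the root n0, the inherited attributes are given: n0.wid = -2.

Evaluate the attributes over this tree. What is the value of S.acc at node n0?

1. n0.wid = -2  [given at root]
2. n1.idx = true  [terminal]
3. n2.lab = -2  [S.wid]
4. n3.lab = -5  [-5]
5. n4.acc = 15  [terminal]
6. n3.env = 6  [B.lab + 11]
7. n3.pre = 19  [B.lab + e.acc + 9]
8. n3.idx = 17  [e.acc + 2]
9. n2.env = 21  [B₁.idx + 4]
10. n2.pre = -9  [B₀.lab * -1 - 11]
11. n2.idx = -6  [B₀.lab * -2 - 10]
12. n5.hot = true  [terminal]
13. n0.acc = -4  [B.env + S.wid - 23]
14. n0.off = "ru"  ["ru"]

-4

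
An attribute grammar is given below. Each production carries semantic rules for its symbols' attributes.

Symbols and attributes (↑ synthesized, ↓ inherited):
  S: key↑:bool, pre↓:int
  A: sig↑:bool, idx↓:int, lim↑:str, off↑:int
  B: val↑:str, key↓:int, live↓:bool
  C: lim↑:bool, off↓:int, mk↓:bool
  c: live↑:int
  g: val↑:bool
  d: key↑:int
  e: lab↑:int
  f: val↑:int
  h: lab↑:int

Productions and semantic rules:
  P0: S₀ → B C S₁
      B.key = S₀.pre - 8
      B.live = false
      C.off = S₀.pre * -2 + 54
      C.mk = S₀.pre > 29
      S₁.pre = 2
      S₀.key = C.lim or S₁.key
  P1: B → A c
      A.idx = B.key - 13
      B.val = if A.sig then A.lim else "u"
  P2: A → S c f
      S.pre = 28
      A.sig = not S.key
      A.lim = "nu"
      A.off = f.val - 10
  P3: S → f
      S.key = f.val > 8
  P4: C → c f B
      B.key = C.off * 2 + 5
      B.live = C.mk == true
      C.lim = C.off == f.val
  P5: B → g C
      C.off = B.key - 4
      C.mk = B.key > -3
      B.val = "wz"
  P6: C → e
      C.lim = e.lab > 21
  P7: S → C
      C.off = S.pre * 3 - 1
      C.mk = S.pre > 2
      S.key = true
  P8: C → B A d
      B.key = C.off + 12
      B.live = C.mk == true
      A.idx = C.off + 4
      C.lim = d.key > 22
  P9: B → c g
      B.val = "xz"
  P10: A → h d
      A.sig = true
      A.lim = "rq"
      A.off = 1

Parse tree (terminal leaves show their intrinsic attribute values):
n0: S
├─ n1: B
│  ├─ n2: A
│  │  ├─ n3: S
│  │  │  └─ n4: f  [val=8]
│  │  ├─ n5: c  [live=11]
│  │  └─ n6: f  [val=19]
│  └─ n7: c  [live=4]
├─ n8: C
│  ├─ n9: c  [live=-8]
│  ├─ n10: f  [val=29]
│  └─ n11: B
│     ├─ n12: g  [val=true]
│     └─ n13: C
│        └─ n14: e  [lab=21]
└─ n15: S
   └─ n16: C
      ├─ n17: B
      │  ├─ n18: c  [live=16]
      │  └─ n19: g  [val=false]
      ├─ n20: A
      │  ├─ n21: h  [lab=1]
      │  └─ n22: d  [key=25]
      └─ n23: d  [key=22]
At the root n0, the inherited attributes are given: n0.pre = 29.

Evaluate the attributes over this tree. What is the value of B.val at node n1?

1. n0.pre = 29  [given at root]
2. n1.key = 21  [S₀.pre - 8]
3. n1.live = false  [false]
4. n2.idx = 8  [B.key - 13]
5. n3.pre = 28  [28]
6. n4.val = 8  [terminal]
7. n3.key = false  [f.val > 8]
8. n5.live = 11  [terminal]
9. n6.val = 19  [terminal]
10. n2.sig = true  [not S.key]
11. n2.lim = "nu"  ["nu"]
12. n2.off = 9  [f.val - 10]
13. n7.live = 4  [terminal]
14. n1.val = "nu"  [if A.sig then A.lim else "u"]
15. n8.off = -4  [S₀.pre * -2 + 54]
16. n8.mk = false  [S₀.pre > 29]
17. n9.live = -8  [terminal]
18. n10.val = 29  [terminal]
19. n11.key = -3  [C.off * 2 + 5]
20. n11.live = false  [C.mk == true]
21. n12.val = true  [terminal]
22. n13.off = -7  [B.key - 4]
23. n13.mk = false  [B.key > -3]
24. n14.lab = 21  [terminal]
25. n13.lim = false  [e.lab > 21]
26. n11.val = "wz"  ["wz"]
27. n8.lim = false  [C.off == f.val]
28. n15.pre = 2  [2]
29. n16.off = 5  [S.pre * 3 - 1]
30. n16.mk = false  [S.pre > 2]
31. n17.key = 17  [C.off + 12]
32. n17.live = false  [C.mk == true]
33. n18.live = 16  [terminal]
34. n19.val = false  [terminal]
35. n17.val = "xz"  ["xz"]
36. n20.idx = 9  [C.off + 4]
37. n21.lab = 1  [terminal]
38. n22.key = 25  [terminal]
39. n20.sig = true  [true]
40. n20.lim = "rq"  ["rq"]
41. n20.off = 1  [1]
42. n23.key = 22  [terminal]
43. n16.lim = false  [d.key > 22]
44. n15.key = true  [true]
45. n0.key = true  [C.lim or S₁.key]

"nu"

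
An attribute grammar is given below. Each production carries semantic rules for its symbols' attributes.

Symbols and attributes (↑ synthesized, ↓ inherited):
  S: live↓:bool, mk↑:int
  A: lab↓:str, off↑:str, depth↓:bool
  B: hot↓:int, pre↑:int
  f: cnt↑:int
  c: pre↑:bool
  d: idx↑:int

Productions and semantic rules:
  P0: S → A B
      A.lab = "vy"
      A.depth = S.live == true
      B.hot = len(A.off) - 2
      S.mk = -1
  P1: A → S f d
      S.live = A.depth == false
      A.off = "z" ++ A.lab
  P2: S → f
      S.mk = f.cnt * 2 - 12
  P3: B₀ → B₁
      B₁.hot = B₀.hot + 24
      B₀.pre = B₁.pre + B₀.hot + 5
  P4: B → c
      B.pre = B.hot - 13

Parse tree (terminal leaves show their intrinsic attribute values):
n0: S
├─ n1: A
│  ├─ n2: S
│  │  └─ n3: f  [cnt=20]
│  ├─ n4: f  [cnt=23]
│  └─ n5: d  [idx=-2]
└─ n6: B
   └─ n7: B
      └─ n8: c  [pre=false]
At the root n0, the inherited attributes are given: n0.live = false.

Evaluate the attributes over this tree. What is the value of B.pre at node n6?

1. n0.live = false  [given at root]
2. n1.lab = "vy"  ["vy"]
3. n1.depth = false  [S.live == true]
4. n2.live = true  [A.depth == false]
5. n3.cnt = 20  [terminal]
6. n2.mk = 28  [f.cnt * 2 - 12]
7. n4.cnt = 23  [terminal]
8. n5.idx = -2  [terminal]
9. n1.off = "zvy"  ["z" ++ A.lab]
10. n6.hot = 1  [len(A.off) - 2]
11. n7.hot = 25  [B₀.hot + 24]
12. n8.pre = false  [terminal]
13. n7.pre = 12  [B.hot - 13]
14. n6.pre = 18  [B₁.pre + B₀.hot + 5]
15. n0.mk = -1  [-1]

18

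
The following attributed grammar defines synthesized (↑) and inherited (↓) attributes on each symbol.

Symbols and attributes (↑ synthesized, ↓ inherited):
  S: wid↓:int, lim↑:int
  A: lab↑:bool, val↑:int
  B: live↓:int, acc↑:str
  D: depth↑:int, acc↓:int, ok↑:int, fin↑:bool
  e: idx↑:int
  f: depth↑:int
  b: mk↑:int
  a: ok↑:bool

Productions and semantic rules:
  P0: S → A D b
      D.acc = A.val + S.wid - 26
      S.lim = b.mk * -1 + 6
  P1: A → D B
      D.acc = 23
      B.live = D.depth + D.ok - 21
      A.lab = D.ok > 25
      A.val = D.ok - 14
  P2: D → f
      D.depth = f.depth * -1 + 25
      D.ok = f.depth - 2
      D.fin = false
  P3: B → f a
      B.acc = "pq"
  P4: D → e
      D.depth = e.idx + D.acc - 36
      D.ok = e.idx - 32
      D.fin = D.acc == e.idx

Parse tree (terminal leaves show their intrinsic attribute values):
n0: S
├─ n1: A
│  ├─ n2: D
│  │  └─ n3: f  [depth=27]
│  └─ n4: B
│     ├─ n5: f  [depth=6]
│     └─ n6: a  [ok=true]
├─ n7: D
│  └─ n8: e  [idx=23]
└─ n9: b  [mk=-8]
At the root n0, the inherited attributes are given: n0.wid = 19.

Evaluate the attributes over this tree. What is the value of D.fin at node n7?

1. n0.wid = 19  [given at root]
2. n2.acc = 23  [23]
3. n3.depth = 27  [terminal]
4. n2.depth = -2  [f.depth * -1 + 25]
5. n2.ok = 25  [f.depth - 2]
6. n2.fin = false  [false]
7. n4.live = 2  [D.depth + D.ok - 21]
8. n5.depth = 6  [terminal]
9. n6.ok = true  [terminal]
10. n4.acc = "pq"  ["pq"]
11. n1.lab = false  [D.ok > 25]
12. n1.val = 11  [D.ok - 14]
13. n7.acc = 4  [A.val + S.wid - 26]
14. n8.idx = 23  [terminal]
15. n7.depth = -9  [e.idx + D.acc - 36]
16. n7.ok = -9  [e.idx - 32]
17. n7.fin = false  [D.acc == e.idx]
18. n9.mk = -8  [terminal]
19. n0.lim = 14  [b.mk * -1 + 6]

false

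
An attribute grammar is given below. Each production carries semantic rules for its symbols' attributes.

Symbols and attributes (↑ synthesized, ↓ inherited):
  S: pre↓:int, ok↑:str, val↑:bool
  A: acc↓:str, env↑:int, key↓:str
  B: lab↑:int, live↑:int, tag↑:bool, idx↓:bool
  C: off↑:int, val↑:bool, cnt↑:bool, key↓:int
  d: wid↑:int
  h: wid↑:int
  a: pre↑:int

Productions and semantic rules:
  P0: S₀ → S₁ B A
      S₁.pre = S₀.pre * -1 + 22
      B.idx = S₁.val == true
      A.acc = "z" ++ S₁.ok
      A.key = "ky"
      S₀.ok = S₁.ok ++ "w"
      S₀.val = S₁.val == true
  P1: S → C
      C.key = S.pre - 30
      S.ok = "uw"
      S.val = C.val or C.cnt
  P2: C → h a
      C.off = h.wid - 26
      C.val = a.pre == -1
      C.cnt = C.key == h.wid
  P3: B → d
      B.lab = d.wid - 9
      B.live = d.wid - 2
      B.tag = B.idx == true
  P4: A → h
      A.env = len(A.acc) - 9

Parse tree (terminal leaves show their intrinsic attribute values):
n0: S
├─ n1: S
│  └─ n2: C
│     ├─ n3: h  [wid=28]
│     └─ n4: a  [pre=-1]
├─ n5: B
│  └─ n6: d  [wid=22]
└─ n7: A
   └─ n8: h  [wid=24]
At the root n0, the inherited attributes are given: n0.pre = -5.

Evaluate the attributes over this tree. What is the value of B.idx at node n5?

1. n0.pre = -5  [given at root]
2. n1.pre = 27  [S₀.pre * -1 + 22]
3. n2.key = -3  [S.pre - 30]
4. n3.wid = 28  [terminal]
5. n4.pre = -1  [terminal]
6. n2.off = 2  [h.wid - 26]
7. n2.val = true  [a.pre == -1]
8. n2.cnt = false  [C.key == h.wid]
9. n1.ok = "uw"  ["uw"]
10. n1.val = true  [C.val or C.cnt]
11. n5.idx = true  [S₁.val == true]
12. n6.wid = 22  [terminal]
13. n5.lab = 13  [d.wid - 9]
14. n5.live = 20  [d.wid - 2]
15. n5.tag = true  [B.idx == true]
16. n7.acc = "zuw"  ["z" ++ S₁.ok]
17. n7.key = "ky"  ["ky"]
18. n8.wid = 24  [terminal]
19. n7.env = -6  [len(A.acc) - 9]
20. n0.ok = "uww"  [S₁.ok ++ "w"]
21. n0.val = true  [S₁.val == true]

true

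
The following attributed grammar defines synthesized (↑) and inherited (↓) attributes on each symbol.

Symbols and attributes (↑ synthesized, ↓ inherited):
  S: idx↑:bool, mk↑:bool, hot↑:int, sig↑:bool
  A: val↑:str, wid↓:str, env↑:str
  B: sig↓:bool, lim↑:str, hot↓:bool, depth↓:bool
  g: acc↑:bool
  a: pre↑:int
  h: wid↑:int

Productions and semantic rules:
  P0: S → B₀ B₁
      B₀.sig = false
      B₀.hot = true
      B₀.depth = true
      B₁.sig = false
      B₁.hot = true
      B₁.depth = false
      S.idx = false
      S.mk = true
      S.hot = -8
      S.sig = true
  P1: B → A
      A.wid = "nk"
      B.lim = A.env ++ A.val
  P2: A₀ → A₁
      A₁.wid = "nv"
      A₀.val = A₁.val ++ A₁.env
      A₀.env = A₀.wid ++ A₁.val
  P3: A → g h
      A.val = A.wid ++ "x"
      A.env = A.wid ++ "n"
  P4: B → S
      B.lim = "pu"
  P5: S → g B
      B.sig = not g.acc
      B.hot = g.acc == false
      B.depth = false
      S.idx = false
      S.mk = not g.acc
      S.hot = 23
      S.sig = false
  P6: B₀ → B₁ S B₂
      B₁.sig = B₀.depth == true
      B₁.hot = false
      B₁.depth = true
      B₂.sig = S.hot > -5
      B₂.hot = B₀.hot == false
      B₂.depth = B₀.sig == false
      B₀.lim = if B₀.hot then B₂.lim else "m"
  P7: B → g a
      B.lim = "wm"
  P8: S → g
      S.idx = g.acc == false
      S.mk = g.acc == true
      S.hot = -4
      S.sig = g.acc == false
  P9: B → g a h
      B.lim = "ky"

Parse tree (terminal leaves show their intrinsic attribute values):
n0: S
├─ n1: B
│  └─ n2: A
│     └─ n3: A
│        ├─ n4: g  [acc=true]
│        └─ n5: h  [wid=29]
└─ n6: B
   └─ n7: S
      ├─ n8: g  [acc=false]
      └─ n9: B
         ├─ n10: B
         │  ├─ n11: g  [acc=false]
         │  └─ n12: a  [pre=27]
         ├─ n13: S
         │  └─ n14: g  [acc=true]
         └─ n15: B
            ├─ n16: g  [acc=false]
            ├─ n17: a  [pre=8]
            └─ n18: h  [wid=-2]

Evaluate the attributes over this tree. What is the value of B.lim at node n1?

"nknvxnvxnvn"

1. n1.sig = false  [false]
2. n1.hot = true  [true]
3. n1.depth = true  [true]
4. n2.wid = "nk"  ["nk"]
5. n3.wid = "nv"  ["nv"]
6. n4.acc = true  [terminal]
7. n5.wid = 29  [terminal]
8. n3.val = "nvx"  [A.wid ++ "x"]
9. n3.env = "nvn"  [A.wid ++ "n"]
10. n2.val = "nvxnvn"  [A₁.val ++ A₁.env]
11. n2.env = "nknvx"  [A₀.wid ++ A₁.val]
12. n1.lim = "nknvxnvxnvn"  [A.env ++ A.val]
13. n6.sig = false  [false]
14. n6.hot = true  [true]
15. n6.depth = false  [false]
16. n8.acc = false  [terminal]
17. n9.sig = true  [not g.acc]
18. n9.hot = true  [g.acc == false]
19. n9.depth = false  [false]
20. n10.sig = false  [B₀.depth == true]
21. n10.hot = false  [false]
22. n10.depth = true  [true]
23. n11.acc = false  [terminal]
24. n12.pre = 27  [terminal]
25. n10.lim = "wm"  ["wm"]
26. n14.acc = true  [terminal]
27. n13.idx = false  [g.acc == false]
28. n13.mk = true  [g.acc == true]
29. n13.hot = -4  [-4]
30. n13.sig = false  [g.acc == false]
31. n15.sig = true  [S.hot > -5]
32. n15.hot = false  [B₀.hot == false]
33. n15.depth = false  [B₀.sig == false]
34. n16.acc = false  [terminal]
35. n17.pre = 8  [terminal]
36. n18.wid = -2  [terminal]
37. n15.lim = "ky"  ["ky"]
38. n9.lim = "ky"  [if B₀.hot then B₂.lim else "m"]
39. n7.idx = false  [false]
40. n7.mk = true  [not g.acc]
41. n7.hot = 23  [23]
42. n7.sig = false  [false]
43. n6.lim = "pu"  ["pu"]
44. n0.idx = false  [false]
45. n0.mk = true  [true]
46. n0.hot = -8  [-8]
47. n0.sig = true  [true]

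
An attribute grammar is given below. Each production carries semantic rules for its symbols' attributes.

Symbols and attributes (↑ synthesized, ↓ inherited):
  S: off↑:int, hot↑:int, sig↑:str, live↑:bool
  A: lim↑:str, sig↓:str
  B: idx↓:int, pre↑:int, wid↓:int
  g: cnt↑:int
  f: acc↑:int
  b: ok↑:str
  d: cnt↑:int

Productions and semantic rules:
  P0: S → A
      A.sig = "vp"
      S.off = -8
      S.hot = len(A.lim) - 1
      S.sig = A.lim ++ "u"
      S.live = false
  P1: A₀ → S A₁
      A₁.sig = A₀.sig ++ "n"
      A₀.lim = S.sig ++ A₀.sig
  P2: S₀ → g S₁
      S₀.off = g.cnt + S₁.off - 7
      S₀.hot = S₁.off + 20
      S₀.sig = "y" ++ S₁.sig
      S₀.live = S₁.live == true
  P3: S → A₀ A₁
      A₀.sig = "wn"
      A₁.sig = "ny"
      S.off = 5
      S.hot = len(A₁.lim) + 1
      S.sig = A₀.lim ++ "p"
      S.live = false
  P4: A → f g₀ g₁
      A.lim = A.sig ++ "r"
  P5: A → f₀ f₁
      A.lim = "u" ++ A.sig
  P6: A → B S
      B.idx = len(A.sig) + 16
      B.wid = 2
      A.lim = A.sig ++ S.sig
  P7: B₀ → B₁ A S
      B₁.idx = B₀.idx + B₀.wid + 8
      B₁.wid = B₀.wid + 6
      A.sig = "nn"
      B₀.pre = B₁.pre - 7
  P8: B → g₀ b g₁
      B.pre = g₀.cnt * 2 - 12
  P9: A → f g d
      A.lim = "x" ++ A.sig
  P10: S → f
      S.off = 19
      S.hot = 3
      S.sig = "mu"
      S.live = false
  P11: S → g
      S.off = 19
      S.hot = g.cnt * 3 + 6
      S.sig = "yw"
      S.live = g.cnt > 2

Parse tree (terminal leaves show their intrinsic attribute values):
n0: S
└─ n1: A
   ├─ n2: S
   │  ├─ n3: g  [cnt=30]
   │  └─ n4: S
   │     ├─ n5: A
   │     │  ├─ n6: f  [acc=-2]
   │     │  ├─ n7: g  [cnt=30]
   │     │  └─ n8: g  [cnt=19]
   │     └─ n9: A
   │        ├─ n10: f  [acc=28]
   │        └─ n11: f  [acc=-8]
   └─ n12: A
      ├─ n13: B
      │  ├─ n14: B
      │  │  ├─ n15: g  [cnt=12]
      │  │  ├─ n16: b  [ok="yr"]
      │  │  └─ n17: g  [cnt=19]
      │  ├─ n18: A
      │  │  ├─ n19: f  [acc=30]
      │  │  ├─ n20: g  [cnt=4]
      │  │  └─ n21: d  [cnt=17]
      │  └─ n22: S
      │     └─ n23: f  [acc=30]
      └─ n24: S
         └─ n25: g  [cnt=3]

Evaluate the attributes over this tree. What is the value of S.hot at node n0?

1. n1.sig = "vp"  ["vp"]
2. n3.cnt = 30  [terminal]
3. n5.sig = "wn"  ["wn"]
4. n6.acc = -2  [terminal]
5. n7.cnt = 30  [terminal]
6. n8.cnt = 19  [terminal]
7. n5.lim = "wnr"  [A.sig ++ "r"]
8. n9.sig = "ny"  ["ny"]
9. n10.acc = 28  [terminal]
10. n11.acc = -8  [terminal]
11. n9.lim = "uny"  ["u" ++ A.sig]
12. n4.off = 5  [5]
13. n4.hot = 4  [len(A₁.lim) + 1]
14. n4.sig = "wnrp"  [A₀.lim ++ "p"]
15. n4.live = false  [false]
16. n2.off = 28  [g.cnt + S₁.off - 7]
17. n2.hot = 25  [S₁.off + 20]
18. n2.sig = "ywnrp"  ["y" ++ S₁.sig]
19. n2.live = false  [S₁.live == true]
20. n12.sig = "vpn"  [A₀.sig ++ "n"]
21. n13.idx = 19  [len(A.sig) + 16]
22. n13.wid = 2  [2]
23. n14.idx = 29  [B₀.idx + B₀.wid + 8]
24. n14.wid = 8  [B₀.wid + 6]
25. n15.cnt = 12  [terminal]
26. n16.ok = "yr"  [terminal]
27. n17.cnt = 19  [terminal]
28. n14.pre = 12  [g₀.cnt * 2 - 12]
29. n18.sig = "nn"  ["nn"]
30. n19.acc = 30  [terminal]
31. n20.cnt = 4  [terminal]
32. n21.cnt = 17  [terminal]
33. n18.lim = "xnn"  ["x" ++ A.sig]
34. n23.acc = 30  [terminal]
35. n22.off = 19  [19]
36. n22.hot = 3  [3]
37. n22.sig = "mu"  ["mu"]
38. n22.live = false  [false]
39. n13.pre = 5  [B₁.pre - 7]
40. n25.cnt = 3  [terminal]
41. n24.off = 19  [19]
42. n24.hot = 15  [g.cnt * 3 + 6]
43. n24.sig = "yw"  ["yw"]
44. n24.live = true  [g.cnt > 2]
45. n12.lim = "vpnyw"  [A.sig ++ S.sig]
46. n1.lim = "ywnrpvp"  [S.sig ++ A₀.sig]
47. n0.off = -8  [-8]
48. n0.hot = 6  [len(A.lim) - 1]
49. n0.sig = "ywnrpvpu"  [A.lim ++ "u"]
50. n0.live = false  [false]

6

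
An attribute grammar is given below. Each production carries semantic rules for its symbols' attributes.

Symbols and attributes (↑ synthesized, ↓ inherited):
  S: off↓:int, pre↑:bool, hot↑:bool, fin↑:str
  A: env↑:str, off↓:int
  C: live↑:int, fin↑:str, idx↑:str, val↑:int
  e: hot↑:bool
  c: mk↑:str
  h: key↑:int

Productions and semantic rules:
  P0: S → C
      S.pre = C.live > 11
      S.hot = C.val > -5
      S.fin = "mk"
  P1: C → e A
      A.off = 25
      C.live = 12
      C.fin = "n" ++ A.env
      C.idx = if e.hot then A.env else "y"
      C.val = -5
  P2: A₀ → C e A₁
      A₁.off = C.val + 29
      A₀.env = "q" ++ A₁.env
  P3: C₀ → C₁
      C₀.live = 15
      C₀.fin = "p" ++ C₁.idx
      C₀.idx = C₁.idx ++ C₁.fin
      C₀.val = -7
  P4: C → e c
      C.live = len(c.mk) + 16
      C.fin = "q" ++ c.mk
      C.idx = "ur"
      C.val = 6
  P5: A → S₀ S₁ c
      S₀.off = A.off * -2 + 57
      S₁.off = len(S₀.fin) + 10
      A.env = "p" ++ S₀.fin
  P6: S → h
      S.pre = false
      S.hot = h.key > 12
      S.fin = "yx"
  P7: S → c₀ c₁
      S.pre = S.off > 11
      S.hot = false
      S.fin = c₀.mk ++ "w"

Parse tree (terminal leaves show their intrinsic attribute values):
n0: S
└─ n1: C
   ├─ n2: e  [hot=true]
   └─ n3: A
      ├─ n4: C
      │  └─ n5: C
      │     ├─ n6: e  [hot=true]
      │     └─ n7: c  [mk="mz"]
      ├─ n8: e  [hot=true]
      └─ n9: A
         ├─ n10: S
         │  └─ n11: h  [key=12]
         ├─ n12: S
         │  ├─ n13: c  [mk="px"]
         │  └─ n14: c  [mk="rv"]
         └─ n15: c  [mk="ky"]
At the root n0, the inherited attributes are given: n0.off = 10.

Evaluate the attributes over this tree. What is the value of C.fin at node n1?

1. n0.off = 10  [given at root]
2. n2.hot = true  [terminal]
3. n3.off = 25  [25]
4. n6.hot = true  [terminal]
5. n7.mk = "mz"  [terminal]
6. n5.live = 18  [len(c.mk) + 16]
7. n5.fin = "qmz"  ["q" ++ c.mk]
8. n5.idx = "ur"  ["ur"]
9. n5.val = 6  [6]
10. n4.live = 15  [15]
11. n4.fin = "pur"  ["p" ++ C₁.idx]
12. n4.idx = "urqmz"  [C₁.idx ++ C₁.fin]
13. n4.val = -7  [-7]
14. n8.hot = true  [terminal]
15. n9.off = 22  [C.val + 29]
16. n10.off = 13  [A.off * -2 + 57]
17. n11.key = 12  [terminal]
18. n10.pre = false  [false]
19. n10.hot = false  [h.key > 12]
20. n10.fin = "yx"  ["yx"]
21. n12.off = 12  [len(S₀.fin) + 10]
22. n13.mk = "px"  [terminal]
23. n14.mk = "rv"  [terminal]
24. n12.pre = true  [S.off > 11]
25. n12.hot = false  [false]
26. n12.fin = "pxw"  [c₀.mk ++ "w"]
27. n15.mk = "ky"  [terminal]
28. n9.env = "pyx"  ["p" ++ S₀.fin]
29. n3.env = "qpyx"  ["q" ++ A₁.env]
30. n1.live = 12  [12]
31. n1.fin = "nqpyx"  ["n" ++ A.env]
32. n1.idx = "qpyx"  [if e.hot then A.env else "y"]
33. n1.val = -5  [-5]
34. n0.pre = true  [C.live > 11]
35. n0.hot = false  [C.val > -5]
36. n0.fin = "mk"  ["mk"]

"nqpyx"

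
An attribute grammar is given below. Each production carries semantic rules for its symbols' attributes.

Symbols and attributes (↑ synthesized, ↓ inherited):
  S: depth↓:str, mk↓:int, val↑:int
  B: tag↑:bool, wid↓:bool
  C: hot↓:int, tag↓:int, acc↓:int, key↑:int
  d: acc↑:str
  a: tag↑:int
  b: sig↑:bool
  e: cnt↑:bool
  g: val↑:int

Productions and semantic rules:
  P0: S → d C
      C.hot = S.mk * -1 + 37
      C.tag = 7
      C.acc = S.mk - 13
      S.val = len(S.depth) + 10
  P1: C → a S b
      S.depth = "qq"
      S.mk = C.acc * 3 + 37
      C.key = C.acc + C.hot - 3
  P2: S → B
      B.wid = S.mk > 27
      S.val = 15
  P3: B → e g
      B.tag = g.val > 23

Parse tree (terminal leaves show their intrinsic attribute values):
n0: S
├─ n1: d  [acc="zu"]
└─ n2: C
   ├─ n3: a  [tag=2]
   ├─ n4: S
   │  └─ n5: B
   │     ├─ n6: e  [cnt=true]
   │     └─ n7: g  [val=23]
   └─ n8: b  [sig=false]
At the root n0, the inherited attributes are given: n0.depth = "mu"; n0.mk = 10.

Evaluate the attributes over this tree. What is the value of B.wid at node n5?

true

1. n0.depth = "mu"  [given at root]
2. n0.mk = 10  [given at root]
3. n1.acc = "zu"  [terminal]
4. n2.hot = 27  [S.mk * -1 + 37]
5. n2.tag = 7  [7]
6. n2.acc = -3  [S.mk - 13]
7. n3.tag = 2  [terminal]
8. n4.depth = "qq"  ["qq"]
9. n4.mk = 28  [C.acc * 3 + 37]
10. n5.wid = true  [S.mk > 27]
11. n6.cnt = true  [terminal]
12. n7.val = 23  [terminal]
13. n5.tag = false  [g.val > 23]
14. n4.val = 15  [15]
15. n8.sig = false  [terminal]
16. n2.key = 21  [C.acc + C.hot - 3]
17. n0.val = 12  [len(S.depth) + 10]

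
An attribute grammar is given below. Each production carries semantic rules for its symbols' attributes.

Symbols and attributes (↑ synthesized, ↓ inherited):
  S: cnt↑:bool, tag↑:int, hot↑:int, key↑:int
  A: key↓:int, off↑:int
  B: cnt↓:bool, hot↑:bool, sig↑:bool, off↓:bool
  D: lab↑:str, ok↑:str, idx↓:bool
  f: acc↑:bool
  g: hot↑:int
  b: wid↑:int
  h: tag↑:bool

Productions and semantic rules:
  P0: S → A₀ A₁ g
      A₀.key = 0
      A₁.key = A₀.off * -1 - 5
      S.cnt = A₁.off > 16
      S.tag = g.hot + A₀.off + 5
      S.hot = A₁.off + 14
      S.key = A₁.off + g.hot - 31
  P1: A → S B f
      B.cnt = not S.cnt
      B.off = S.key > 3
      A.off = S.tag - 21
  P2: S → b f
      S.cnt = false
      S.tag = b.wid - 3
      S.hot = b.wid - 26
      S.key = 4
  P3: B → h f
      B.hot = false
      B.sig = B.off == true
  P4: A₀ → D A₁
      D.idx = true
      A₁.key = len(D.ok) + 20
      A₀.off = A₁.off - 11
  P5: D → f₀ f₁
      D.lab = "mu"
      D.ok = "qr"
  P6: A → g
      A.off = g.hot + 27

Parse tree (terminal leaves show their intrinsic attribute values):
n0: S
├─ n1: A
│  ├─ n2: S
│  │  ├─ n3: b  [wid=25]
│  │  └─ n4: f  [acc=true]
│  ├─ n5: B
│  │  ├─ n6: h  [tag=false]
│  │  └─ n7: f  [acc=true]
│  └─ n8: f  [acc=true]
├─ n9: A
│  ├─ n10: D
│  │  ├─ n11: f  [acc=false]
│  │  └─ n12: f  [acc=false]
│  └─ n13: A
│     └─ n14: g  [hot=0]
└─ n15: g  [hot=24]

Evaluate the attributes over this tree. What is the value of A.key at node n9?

-6

1. n1.key = 0  [0]
2. n3.wid = 25  [terminal]
3. n4.acc = true  [terminal]
4. n2.cnt = false  [false]
5. n2.tag = 22  [b.wid - 3]
6. n2.hot = -1  [b.wid - 26]
7. n2.key = 4  [4]
8. n5.cnt = true  [not S.cnt]
9. n5.off = true  [S.key > 3]
10. n6.tag = false  [terminal]
11. n7.acc = true  [terminal]
12. n5.hot = false  [false]
13. n5.sig = true  [B.off == true]
14. n8.acc = true  [terminal]
15. n1.off = 1  [S.tag - 21]
16. n9.key = -6  [A₀.off * -1 - 5]
17. n10.idx = true  [true]
18. n11.acc = false  [terminal]
19. n12.acc = false  [terminal]
20. n10.lab = "mu"  ["mu"]
21. n10.ok = "qr"  ["qr"]
22. n13.key = 22  [len(D.ok) + 20]
23. n14.hot = 0  [terminal]
24. n13.off = 27  [g.hot + 27]
25. n9.off = 16  [A₁.off - 11]
26. n15.hot = 24  [terminal]
27. n0.cnt = false  [A₁.off > 16]
28. n0.tag = 30  [g.hot + A₀.off + 5]
29. n0.hot = 30  [A₁.off + 14]
30. n0.key = 9  [A₁.off + g.hot - 31]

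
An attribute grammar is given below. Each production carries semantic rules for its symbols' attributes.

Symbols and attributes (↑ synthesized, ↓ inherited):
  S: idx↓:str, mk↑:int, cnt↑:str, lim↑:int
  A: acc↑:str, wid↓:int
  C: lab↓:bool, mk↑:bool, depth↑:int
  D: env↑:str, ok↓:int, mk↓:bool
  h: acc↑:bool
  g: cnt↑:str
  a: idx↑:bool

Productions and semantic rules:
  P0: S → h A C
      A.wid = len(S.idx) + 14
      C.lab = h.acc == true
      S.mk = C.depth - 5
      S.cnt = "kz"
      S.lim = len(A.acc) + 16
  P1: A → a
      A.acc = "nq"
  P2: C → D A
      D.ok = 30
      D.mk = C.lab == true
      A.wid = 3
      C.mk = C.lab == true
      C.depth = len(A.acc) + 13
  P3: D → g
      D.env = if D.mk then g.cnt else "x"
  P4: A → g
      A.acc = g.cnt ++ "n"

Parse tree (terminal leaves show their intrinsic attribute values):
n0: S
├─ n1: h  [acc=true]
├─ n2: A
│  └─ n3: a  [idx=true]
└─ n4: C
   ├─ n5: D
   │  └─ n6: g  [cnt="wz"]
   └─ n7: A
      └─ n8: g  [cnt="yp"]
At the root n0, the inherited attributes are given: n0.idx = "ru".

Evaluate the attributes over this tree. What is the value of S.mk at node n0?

1. n0.idx = "ru"  [given at root]
2. n1.acc = true  [terminal]
3. n2.wid = 16  [len(S.idx) + 14]
4. n3.idx = true  [terminal]
5. n2.acc = "nq"  ["nq"]
6. n4.lab = true  [h.acc == true]
7. n5.ok = 30  [30]
8. n5.mk = true  [C.lab == true]
9. n6.cnt = "wz"  [terminal]
10. n5.env = "wz"  [if D.mk then g.cnt else "x"]
11. n7.wid = 3  [3]
12. n8.cnt = "yp"  [terminal]
13. n7.acc = "ypn"  [g.cnt ++ "n"]
14. n4.mk = true  [C.lab == true]
15. n4.depth = 16  [len(A.acc) + 13]
16. n0.mk = 11  [C.depth - 5]
17. n0.cnt = "kz"  ["kz"]
18. n0.lim = 18  [len(A.acc) + 16]

11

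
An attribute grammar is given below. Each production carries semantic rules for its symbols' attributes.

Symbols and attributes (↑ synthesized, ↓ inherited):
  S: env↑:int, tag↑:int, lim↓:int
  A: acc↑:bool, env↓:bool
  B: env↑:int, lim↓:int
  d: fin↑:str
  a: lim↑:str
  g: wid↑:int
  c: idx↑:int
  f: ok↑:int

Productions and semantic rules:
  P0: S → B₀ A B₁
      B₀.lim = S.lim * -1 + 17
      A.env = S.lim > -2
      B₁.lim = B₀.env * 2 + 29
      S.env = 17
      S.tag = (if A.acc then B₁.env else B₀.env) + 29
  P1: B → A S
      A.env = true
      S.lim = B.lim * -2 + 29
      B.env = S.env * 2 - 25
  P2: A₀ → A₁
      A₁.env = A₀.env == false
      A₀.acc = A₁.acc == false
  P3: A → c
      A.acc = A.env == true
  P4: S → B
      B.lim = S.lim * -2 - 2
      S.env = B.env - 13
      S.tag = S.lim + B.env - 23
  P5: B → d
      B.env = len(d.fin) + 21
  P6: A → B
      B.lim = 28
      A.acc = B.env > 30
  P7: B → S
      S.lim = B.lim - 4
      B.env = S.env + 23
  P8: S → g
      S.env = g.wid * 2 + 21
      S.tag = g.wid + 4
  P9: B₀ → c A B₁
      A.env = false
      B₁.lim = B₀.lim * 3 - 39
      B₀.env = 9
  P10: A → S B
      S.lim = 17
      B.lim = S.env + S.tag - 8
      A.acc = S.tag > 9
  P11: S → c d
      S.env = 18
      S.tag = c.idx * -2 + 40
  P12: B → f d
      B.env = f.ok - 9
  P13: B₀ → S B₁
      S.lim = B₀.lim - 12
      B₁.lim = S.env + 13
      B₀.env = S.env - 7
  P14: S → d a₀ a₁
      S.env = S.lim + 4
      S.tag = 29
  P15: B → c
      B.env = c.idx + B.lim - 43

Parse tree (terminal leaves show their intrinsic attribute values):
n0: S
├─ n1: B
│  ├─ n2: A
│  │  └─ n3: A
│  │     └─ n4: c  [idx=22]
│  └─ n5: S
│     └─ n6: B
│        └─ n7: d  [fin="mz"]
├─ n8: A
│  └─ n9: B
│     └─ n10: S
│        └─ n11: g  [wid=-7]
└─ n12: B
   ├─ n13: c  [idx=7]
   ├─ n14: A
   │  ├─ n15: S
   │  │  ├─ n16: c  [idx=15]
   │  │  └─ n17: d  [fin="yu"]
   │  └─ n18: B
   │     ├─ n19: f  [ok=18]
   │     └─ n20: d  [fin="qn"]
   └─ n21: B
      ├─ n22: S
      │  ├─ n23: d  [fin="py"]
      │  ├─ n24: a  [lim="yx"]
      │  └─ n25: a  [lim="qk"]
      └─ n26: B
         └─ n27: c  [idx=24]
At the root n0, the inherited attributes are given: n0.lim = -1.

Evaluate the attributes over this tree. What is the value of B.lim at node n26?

1. n0.lim = -1  [given at root]
2. n1.lim = 18  [S.lim * -1 + 17]
3. n2.env = true  [true]
4. n3.env = false  [A₀.env == false]
5. n4.idx = 22  [terminal]
6. n3.acc = false  [A.env == true]
7. n2.acc = true  [A₁.acc == false]
8. n5.lim = -7  [B.lim * -2 + 29]
9. n6.lim = 12  [S.lim * -2 - 2]
10. n7.fin = "mz"  [terminal]
11. n6.env = 23  [len(d.fin) + 21]
12. n5.env = 10  [B.env - 13]
13. n5.tag = -7  [S.lim + B.env - 23]
14. n1.env = -5  [S.env * 2 - 25]
15. n8.env = true  [S.lim > -2]
16. n9.lim = 28  [28]
17. n10.lim = 24  [B.lim - 4]
18. n11.wid = -7  [terminal]
19. n10.env = 7  [g.wid * 2 + 21]
20. n10.tag = -3  [g.wid + 4]
21. n9.env = 30  [S.env + 23]
22. n8.acc = false  [B.env > 30]
23. n12.lim = 19  [B₀.env * 2 + 29]
24. n13.idx = 7  [terminal]
25. n14.env = false  [false]
26. n15.lim = 17  [17]
27. n16.idx = 15  [terminal]
28. n17.fin = "yu"  [terminal]
29. n15.env = 18  [18]
30. n15.tag = 10  [c.idx * -2 + 40]
31. n18.lim = 20  [S.env + S.tag - 8]
32. n19.ok = 18  [terminal]
33. n20.fin = "qn"  [terminal]
34. n18.env = 9  [f.ok - 9]
35. n14.acc = true  [S.tag > 9]
36. n21.lim = 18  [B₀.lim * 3 - 39]
37. n22.lim = 6  [B₀.lim - 12]
38. n23.fin = "py"  [terminal]
39. n24.lim = "yx"  [terminal]
40. n25.lim = "qk"  [terminal]
41. n22.env = 10  [S.lim + 4]
42. n22.tag = 29  [29]
43. n26.lim = 23  [S.env + 13]
44. n27.idx = 24  [terminal]
45. n26.env = 4  [c.idx + B.lim - 43]
46. n21.env = 3  [S.env - 7]
47. n12.env = 9  [9]
48. n0.env = 17  [17]
49. n0.tag = 24  [(if A.acc then B₁.env else B₀.env) + 29]

23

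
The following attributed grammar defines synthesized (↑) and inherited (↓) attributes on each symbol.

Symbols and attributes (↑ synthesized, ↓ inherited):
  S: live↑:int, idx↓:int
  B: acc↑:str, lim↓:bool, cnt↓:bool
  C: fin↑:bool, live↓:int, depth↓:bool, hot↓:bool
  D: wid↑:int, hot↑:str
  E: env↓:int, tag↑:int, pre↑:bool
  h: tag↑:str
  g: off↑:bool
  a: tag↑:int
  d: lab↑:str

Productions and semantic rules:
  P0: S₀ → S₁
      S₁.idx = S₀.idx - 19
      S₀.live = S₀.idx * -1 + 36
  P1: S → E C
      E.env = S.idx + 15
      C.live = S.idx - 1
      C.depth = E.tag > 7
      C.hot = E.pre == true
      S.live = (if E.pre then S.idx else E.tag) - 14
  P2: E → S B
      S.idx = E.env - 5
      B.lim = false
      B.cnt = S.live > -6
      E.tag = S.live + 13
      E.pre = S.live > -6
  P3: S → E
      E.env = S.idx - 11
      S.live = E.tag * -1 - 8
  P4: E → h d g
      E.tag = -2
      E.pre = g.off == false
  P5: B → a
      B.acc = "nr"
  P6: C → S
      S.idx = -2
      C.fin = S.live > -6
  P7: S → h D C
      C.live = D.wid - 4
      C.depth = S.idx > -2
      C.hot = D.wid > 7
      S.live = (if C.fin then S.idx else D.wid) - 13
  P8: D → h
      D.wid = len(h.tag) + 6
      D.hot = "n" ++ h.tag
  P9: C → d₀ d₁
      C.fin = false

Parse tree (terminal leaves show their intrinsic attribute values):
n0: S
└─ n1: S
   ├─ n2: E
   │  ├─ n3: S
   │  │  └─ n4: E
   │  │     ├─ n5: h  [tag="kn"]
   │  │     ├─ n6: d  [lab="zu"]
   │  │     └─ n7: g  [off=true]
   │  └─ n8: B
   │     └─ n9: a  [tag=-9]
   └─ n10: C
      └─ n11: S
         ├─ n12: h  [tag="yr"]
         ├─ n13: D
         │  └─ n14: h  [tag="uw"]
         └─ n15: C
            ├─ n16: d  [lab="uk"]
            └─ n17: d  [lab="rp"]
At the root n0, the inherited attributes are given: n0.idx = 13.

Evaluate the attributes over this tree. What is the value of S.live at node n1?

1. n0.idx = 13  [given at root]
2. n1.idx = -6  [S₀.idx - 19]
3. n2.env = 9  [S.idx + 15]
4. n3.idx = 4  [E.env - 5]
5. n4.env = -7  [S.idx - 11]
6. n5.tag = "kn"  [terminal]
7. n6.lab = "zu"  [terminal]
8. n7.off = true  [terminal]
9. n4.tag = -2  [-2]
10. n4.pre = false  [g.off == false]
11. n3.live = -6  [E.tag * -1 - 8]
12. n8.lim = false  [false]
13. n8.cnt = false  [S.live > -6]
14. n9.tag = -9  [terminal]
15. n8.acc = "nr"  ["nr"]
16. n2.tag = 7  [S.live + 13]
17. n2.pre = false  [S.live > -6]
18. n10.live = -7  [S.idx - 1]
19. n10.depth = false  [E.tag > 7]
20. n10.hot = false  [E.pre == true]
21. n11.idx = -2  [-2]
22. n12.tag = "yr"  [terminal]
23. n14.tag = "uw"  [terminal]
24. n13.wid = 8  [len(h.tag) + 6]
25. n13.hot = "nuw"  ["n" ++ h.tag]
26. n15.live = 4  [D.wid - 4]
27. n15.depth = false  [S.idx > -2]
28. n15.hot = true  [D.wid > 7]
29. n16.lab = "uk"  [terminal]
30. n17.lab = "rp"  [terminal]
31. n15.fin = false  [false]
32. n11.live = -5  [(if C.fin then S.idx else D.wid) - 13]
33. n10.fin = true  [S.live > -6]
34. n1.live = -7  [(if E.pre then S.idx else E.tag) - 14]
35. n0.live = 23  [S₀.idx * -1 + 36]

-7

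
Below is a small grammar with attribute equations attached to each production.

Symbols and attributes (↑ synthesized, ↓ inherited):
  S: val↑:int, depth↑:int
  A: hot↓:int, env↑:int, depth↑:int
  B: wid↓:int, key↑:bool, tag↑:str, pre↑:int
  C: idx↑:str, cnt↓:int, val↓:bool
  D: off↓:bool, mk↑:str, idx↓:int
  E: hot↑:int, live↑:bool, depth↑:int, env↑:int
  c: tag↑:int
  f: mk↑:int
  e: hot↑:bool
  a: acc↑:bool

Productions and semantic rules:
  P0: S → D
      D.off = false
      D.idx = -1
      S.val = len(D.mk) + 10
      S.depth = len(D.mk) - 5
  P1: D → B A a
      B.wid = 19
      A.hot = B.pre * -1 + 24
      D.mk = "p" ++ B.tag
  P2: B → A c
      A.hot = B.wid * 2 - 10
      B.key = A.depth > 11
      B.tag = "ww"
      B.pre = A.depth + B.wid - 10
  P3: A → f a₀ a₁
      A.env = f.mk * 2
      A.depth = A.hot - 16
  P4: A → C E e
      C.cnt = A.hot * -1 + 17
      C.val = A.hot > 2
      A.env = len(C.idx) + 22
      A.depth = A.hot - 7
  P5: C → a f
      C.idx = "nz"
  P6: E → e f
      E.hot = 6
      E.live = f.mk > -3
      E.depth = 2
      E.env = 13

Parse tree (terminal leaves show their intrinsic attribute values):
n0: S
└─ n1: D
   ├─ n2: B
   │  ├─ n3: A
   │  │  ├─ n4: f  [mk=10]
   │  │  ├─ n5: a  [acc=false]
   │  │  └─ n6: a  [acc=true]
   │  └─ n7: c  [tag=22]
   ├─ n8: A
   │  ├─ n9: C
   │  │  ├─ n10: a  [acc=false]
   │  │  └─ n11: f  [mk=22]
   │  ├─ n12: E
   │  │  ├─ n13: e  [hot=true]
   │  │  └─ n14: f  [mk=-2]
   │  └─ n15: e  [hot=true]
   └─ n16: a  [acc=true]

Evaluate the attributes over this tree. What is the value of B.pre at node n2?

21

1. n1.off = false  [false]
2. n1.idx = -1  [-1]
3. n2.wid = 19  [19]
4. n3.hot = 28  [B.wid * 2 - 10]
5. n4.mk = 10  [terminal]
6. n5.acc = false  [terminal]
7. n6.acc = true  [terminal]
8. n3.env = 20  [f.mk * 2]
9. n3.depth = 12  [A.hot - 16]
10. n7.tag = 22  [terminal]
11. n2.key = true  [A.depth > 11]
12. n2.tag = "ww"  ["ww"]
13. n2.pre = 21  [A.depth + B.wid - 10]
14. n8.hot = 3  [B.pre * -1 + 24]
15. n9.cnt = 14  [A.hot * -1 + 17]
16. n9.val = true  [A.hot > 2]
17. n10.acc = false  [terminal]
18. n11.mk = 22  [terminal]
19. n9.idx = "nz"  ["nz"]
20. n13.hot = true  [terminal]
21. n14.mk = -2  [terminal]
22. n12.hot = 6  [6]
23. n12.live = true  [f.mk > -3]
24. n12.depth = 2  [2]
25. n12.env = 13  [13]
26. n15.hot = true  [terminal]
27. n8.env = 24  [len(C.idx) + 22]
28. n8.depth = -4  [A.hot - 7]
29. n16.acc = true  [terminal]
30. n1.mk = "pww"  ["p" ++ B.tag]
31. n0.val = 13  [len(D.mk) + 10]
32. n0.depth = -2  [len(D.mk) - 5]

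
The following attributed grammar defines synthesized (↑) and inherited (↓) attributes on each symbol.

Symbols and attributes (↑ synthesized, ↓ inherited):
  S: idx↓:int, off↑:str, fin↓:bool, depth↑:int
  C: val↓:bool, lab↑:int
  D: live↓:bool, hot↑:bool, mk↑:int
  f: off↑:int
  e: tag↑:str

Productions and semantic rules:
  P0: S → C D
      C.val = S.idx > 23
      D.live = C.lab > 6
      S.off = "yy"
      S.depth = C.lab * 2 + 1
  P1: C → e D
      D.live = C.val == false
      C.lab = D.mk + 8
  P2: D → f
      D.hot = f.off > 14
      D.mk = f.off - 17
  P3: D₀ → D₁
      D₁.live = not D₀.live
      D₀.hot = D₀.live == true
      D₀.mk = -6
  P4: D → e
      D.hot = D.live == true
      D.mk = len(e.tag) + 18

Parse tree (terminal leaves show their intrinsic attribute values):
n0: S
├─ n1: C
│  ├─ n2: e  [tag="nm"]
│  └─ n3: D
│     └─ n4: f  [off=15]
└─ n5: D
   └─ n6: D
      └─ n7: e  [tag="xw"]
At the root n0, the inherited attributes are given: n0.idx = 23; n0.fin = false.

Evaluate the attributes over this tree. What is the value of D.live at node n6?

true

1. n0.idx = 23  [given at root]
2. n0.fin = false  [given at root]
3. n1.val = false  [S.idx > 23]
4. n2.tag = "nm"  [terminal]
5. n3.live = true  [C.val == false]
6. n4.off = 15  [terminal]
7. n3.hot = true  [f.off > 14]
8. n3.mk = -2  [f.off - 17]
9. n1.lab = 6  [D.mk + 8]
10. n5.live = false  [C.lab > 6]
11. n6.live = true  [not D₀.live]
12. n7.tag = "xw"  [terminal]
13. n6.hot = true  [D.live == true]
14. n6.mk = 20  [len(e.tag) + 18]
15. n5.hot = false  [D₀.live == true]
16. n5.mk = -6  [-6]
17. n0.off = "yy"  ["yy"]
18. n0.depth = 13  [C.lab * 2 + 1]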